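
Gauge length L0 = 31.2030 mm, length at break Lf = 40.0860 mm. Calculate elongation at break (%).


Formula: Elongation = (Lf - L0) / L0 * 100
Substituting: Elongation = (40.0860 - 31.2030) / 31.2030 * 100
Result: 28.4684 %


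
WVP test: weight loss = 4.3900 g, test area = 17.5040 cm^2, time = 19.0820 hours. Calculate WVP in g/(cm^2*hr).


Formula: WVP = loss / (area * time)
Substituting: WVP = 4.3900 / (17.5040 * 19.0820)
Result: 0.0131433 g/(cm^2*hr)


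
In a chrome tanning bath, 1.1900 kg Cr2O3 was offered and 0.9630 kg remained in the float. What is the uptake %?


Formula: Uptake = (offered - residual) / offered * 100
Substituting: Uptake = (1.1900 - 0.9630) / 1.1900 * 100
Result: 19.0756 %


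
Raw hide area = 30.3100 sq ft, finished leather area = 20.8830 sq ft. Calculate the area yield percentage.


Formula: Yield = finished / raw * 100
Substituting: Yield = 20.8830 / 30.3100 * 100
Result: 68.8981 %


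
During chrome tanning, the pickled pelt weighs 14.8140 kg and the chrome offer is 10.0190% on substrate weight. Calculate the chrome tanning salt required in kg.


Formula: Chrome = substrate * pct / 100
Substituting: Chrome = 14.8140 * 10.0190 / 100
Result: 1.4842 kg


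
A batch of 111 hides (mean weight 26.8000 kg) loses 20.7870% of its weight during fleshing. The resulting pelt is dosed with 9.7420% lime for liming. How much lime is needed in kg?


Total_raw = N * avg_wt = 111 * 26.8000 = 2974.8000 kg
Substrate = Total_raw * (1 - loss/100) = 2974.8000 * (1 - 20.7870/100) = 2356.4283 kg
Lime = Substrate * pct / 100 = 2356.4283 * 9.7420 / 100 = 229.5632 kg


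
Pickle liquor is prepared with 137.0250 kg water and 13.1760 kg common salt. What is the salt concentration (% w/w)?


Formula: Conc = salt / (water + salt) * 100
Substituting: Conc = 13.1760 / (137.0250 + 13.1760) * 100
Result: 8.7722 %


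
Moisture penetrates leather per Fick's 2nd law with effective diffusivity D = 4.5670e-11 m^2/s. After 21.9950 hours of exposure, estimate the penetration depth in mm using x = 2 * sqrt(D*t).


t = 21.9950 hr * 3600 = 79182.0000 s
D * t = 4.5670e-11 * 79182.0000 = 3.6162e-06
x = 2 * sqrt(D*t) = 2 * sqrt(3.6162e-06) = 0.00380328 m = 3.8033 mm


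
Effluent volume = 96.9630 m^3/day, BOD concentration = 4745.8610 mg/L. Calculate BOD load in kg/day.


Formula: BOD_load = volume * conc / 1000
Substituting: BOD_load = 96.9630 * 4745.8610 / 1000
Result: 460.1729 kg/day


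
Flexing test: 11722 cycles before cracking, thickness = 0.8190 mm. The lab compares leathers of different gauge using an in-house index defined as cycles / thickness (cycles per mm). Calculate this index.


Formula: Index = cycles / thickness
Substituting: Index = 11722 / 0.8190
Result: 14312.5763 cycles/mm


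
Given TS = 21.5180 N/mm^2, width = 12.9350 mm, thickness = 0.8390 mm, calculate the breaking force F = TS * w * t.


Formula: F = TS * w * t
Substituting: F = 21.5180 * 12.9350 * 0.8390
Result: 233.5233 N


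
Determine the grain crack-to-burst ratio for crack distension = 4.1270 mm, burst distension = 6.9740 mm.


Formula: Ratio = crack / burst
Substituting: Ratio = 4.1270 / 6.9740
Result: 0.5918


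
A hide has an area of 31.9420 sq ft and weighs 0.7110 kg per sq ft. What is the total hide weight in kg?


Formula: Weight = area * weight_per_sqft
Substituting: Weight = 31.9420 * 0.7110
Result: 22.7108 kg


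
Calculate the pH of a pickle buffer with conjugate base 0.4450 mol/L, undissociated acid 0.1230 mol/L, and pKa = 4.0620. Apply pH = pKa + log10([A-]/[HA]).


ratio = [A-] / [HA] = 0.4450 / 0.1230 = 3.6179
log10(ratio) = 0.5585
pH = pKa + log10(ratio) = 4.0620 + 0.5585 = 4.6205


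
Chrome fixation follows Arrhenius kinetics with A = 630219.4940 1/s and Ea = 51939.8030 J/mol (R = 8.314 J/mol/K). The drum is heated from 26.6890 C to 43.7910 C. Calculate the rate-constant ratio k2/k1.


T1 = 26.6890 + 273.15 = 299.8390 K; T2 = 43.7910 + 273.15 = 316.9410 K
k1 = A * exp(-Ea/(R*T1)) = 630219.4940 * exp(-51939.8030/(8.314*299.8390)) = 5.6336e-04 1/s
k2 = A * exp(-Ea/(R*T2)) = 630219.4940 * exp(-51939.8030/(8.314*316.9410)) = 0.001734 1/s
k2/k1 = 0.001734 / 5.6336e-04 = 3.0780


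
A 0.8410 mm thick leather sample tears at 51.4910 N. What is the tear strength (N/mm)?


Formula: Tear strength = force / thickness
Substituting: Tear strength = 51.4910 / 0.8410
Result: 61.2259 N/mm


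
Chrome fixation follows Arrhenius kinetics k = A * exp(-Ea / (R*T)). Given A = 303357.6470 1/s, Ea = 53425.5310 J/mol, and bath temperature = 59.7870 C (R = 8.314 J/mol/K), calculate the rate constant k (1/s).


T_K = T_C + 273.15 = 59.7870 + 273.15 = 332.9370 K
exponent = -Ea / (R * T_K) = -53425.5310 / (8.314 * 332.9370) = -19.3009
k = A * exp(exponent) = 303357.6470 * exp(-19.3009) = 0.00125804 1/s


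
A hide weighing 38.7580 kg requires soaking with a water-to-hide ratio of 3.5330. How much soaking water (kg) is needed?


Formula: Water = hide_weight * ratio
Substituting: Water = 38.7580 * 3.5330
Result: 136.9320 kg


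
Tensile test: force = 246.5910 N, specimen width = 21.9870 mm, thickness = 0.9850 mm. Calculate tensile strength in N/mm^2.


Formula: TS = force / (width * thickness)
Substituting: TS = 246.5910 / (21.9870 * 0.9850)
Result: 11.3861 N/mm^2


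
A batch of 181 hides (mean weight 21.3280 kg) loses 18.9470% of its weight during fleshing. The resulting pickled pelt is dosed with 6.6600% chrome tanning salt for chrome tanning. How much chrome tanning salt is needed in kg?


Total_raw = N * avg_wt = 181 * 21.3280 = 3860.3680 kg
Substrate = Total_raw * (1 - loss/100) = 3860.3680 * (1 - 18.9470/100) = 3128.9441 kg
Chrome = Substrate * pct / 100 = 3128.9441 * 6.6600 / 100 = 208.3877 kg


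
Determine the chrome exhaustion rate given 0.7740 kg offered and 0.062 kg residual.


Formula: Uptake = (offered - residual) / offered * 100
Substituting: Uptake = (0.7740 - 0.062) / 0.7740 * 100
Result: 91.9897 %


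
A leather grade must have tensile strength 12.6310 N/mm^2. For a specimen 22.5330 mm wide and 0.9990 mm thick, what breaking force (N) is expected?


Formula: F = TS * w * t
Substituting: F = 12.6310 * 22.5330 * 0.9990
Result: 284.3297 N


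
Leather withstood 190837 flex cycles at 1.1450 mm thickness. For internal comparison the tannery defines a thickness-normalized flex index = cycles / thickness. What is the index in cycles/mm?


Formula: Index = cycles / thickness
Substituting: Index = 190837 / 1.1450
Result: 166669.8690 cycles/mm


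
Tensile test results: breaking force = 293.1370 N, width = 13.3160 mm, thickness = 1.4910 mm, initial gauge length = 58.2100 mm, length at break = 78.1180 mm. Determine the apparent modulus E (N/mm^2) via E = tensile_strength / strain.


TS = F / (w * t) = 293.1370 / (13.3160 * 1.4910) = 14.7645 N/mm^2
strain = (Lf - L0) / L0 = (78.1180 - 58.2100) / 58.2100 = 0.3420
E = TS / strain = 14.7645 / 0.3420 = 43.1707 N/mm^2


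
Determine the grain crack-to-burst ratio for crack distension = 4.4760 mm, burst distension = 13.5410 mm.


Formula: Ratio = crack / burst
Substituting: Ratio = 4.4760 / 13.5410
Result: 0.3306


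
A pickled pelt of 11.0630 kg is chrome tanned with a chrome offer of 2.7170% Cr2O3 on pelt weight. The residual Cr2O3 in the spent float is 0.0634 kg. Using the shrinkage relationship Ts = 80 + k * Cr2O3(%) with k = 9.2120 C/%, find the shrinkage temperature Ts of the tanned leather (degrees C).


Offered = pelt * offer_pct / 100 = 11.0630 * 2.7170 / 100 = 0.3006 kg
Uptake = offered - residual = 0.3006 - 0.0634 = 0.2372 kg
Cr2O3% on pelt = uptake / pelt * 100 = 0.2372 / 11.0630 * 100 = 2.1439 %
Ts = 80 + k * Cr2O3% = 80 + 9.2120 * 2.1439 = 99.7498 C


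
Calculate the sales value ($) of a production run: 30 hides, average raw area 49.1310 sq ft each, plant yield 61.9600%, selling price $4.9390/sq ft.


Raw_total = N * avg_area = 30 * 49.1310 = 1473.9300 sq ft
Finished = Raw_total * yield / 100 = 1473.9300 * 61.9600 / 100 = 913.2470 sq ft
Value = Finished * price = 913.2470 * 4.9390 = 4510.5271 $


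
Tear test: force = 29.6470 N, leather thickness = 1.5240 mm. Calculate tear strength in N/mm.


Formula: Tear strength = force / thickness
Substituting: Tear strength = 29.6470 / 1.5240
Result: 19.4534 N/mm


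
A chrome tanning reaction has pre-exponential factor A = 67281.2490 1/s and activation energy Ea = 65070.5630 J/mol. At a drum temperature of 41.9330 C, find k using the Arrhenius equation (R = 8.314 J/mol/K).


T_K = T_C + 273.15 = 41.9330 + 273.15 = 315.0830 K
exponent = -Ea / (R * T_K) = -65070.5630 / (8.314 * 315.0830) = -24.8399
k = A * exp(exponent) = 67281.2490 * exp(-24.8399) = 1.0967e-06 1/s


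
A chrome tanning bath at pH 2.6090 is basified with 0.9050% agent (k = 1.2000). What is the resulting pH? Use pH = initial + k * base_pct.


Formula: pH_final = pH_initial + k * base_pct
Substituting: pH_final = 2.6090 + 1.2000 * 0.9050
Result: 3.6950


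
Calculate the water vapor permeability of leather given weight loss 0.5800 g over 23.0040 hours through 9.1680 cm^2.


Formula: WVP = loss / (area * time)
Substituting: WVP = 0.5800 / (9.1680 * 23.0040)
Result: 0.00275011 g/(cm^2*hr)


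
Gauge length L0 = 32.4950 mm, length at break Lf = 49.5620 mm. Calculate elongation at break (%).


Formula: Elongation = (Lf - L0) / L0 * 100
Substituting: Elongation = (49.5620 - 32.4950) / 32.4950 * 100
Result: 52.5219 %


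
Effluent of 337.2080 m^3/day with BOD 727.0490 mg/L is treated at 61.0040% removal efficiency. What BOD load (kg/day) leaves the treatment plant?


Load_in = volume * conc / 1000 = 337.2080 * 727.0490 / 1000 = 245.1667 kg/day
Removed = Load_in * eff / 100 = 245.1667 * 61.0040 / 100 = 149.5615 kg/day
Load_out = Load_in - Removed = 245.1667 - 149.5615 = 95.6052 kg/day


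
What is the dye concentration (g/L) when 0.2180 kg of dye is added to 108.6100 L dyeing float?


Formula: Conc = dye_mass(kg) / volume(L) * 1000
Substituting: Conc = 0.2180 / 108.6100 * 1000
Result: 2.0072 g/L


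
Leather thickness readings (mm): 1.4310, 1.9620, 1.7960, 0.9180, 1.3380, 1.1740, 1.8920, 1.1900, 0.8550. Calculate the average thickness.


Formula: Average = sum / n
Substituting: Average = 12.5560 / 9
Result: 1.3951 mm


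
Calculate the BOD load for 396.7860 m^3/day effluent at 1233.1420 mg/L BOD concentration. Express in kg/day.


Formula: BOD_load = volume * conc / 1000
Substituting: BOD_load = 396.7860 * 1233.1420 / 1000
Result: 489.2935 kg/day


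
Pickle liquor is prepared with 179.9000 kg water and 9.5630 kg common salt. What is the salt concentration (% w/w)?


Formula: Conc = salt / (water + salt) * 100
Substituting: Conc = 9.5630 / (179.9000 + 9.5630) * 100
Result: 5.0474 %


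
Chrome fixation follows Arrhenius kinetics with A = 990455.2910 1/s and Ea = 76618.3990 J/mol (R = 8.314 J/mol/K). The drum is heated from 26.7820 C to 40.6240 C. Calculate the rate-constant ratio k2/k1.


T1 = 26.7820 + 273.15 = 299.9320 K; T2 = 40.6240 + 273.15 = 313.7740 K
k1 = A * exp(-Ea/(R*T1)) = 990455.2910 * exp(-76618.3990/(8.314*299.9320)) = 4.4862e-08 1/s
k2 = A * exp(-Ea/(R*T2)) = 990455.2910 * exp(-76618.3990/(8.314*313.7740)) = 1.7400e-07 1/s
k2/k1 = 1.7400e-07 / 4.4862e-08 = 3.8785


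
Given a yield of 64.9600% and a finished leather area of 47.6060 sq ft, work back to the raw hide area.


Formula: raw = finished * 100 / yield
Substituting: raw = 47.6060 * 100 / 64.9600
Result: 73.2851 sq ft


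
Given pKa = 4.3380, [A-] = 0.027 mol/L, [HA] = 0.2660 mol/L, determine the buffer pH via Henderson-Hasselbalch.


ratio = [A-] / [HA] = 0.027 / 0.2660 = 0.1015
log10(ratio) = -0.9935
pH = pKa + log10(ratio) = 4.3380 - 0.9935 = 3.3445


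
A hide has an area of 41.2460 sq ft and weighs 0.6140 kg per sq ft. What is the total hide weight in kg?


Formula: Weight = area * weight_per_sqft
Substituting: Weight = 41.2460 * 0.6140
Result: 25.3250 kg


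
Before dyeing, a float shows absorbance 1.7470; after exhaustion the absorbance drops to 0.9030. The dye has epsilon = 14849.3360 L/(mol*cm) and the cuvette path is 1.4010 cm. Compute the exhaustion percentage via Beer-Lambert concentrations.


c_initial = A_i / (epsilon * l) = 1.7470 / (14849.3360 * 1.4010) = 8.3975e-05 mol/L
c_final = A_f / (epsilon * l) = 0.9030 / (14849.3360 * 1.4010) = 4.3405e-05 mol/L
Exhaustion = (c_initial - c_final) / c_initial * 100 = (8.3975e-05 - 4.3405e-05) / 8.3975e-05 * 100 = 48.3114 %


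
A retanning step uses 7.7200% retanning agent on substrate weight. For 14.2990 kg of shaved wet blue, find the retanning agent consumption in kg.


Formula: Retan = substrate * pct / 100
Substituting: Retan = 14.2990 * 7.7200 / 100
Result: 1.1039 kg


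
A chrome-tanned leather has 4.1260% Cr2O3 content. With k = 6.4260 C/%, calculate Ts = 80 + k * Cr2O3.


Formula: Ts = 80 + k * Cr2O3
Substituting: Ts = 80 + 6.4260 * 4.1260
Result: 106.5137 C


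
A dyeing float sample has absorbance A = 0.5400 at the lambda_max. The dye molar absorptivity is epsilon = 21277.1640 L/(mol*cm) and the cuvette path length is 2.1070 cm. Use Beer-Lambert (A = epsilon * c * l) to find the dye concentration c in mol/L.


Formula: c = A / (epsilon * l)
Substituting: c = 0.5400 / (21277.1640 * 2.1070)
Result: 1.2045e-05 mol/L


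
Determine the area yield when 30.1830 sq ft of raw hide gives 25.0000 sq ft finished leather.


Formula: Yield = finished / raw * 100
Substituting: Yield = 25.0000 / 30.1830 * 100
Result: 82.8281 %


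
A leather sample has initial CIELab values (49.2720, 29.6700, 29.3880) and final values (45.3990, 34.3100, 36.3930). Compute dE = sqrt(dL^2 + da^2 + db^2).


dL = -3.8730, da = 4.6400, db = 7.0050
dE = sqrt((-3.8730)^2 + 4.6400^2 + 7.0050^2) = 9.2520


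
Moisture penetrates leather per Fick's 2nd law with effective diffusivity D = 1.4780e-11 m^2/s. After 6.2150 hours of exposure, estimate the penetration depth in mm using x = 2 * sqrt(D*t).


t = 6.2150 hr * 3600 = 22374.0000 s
D * t = 1.4780e-11 * 22374.0000 = 3.3069e-07
x = 2 * sqrt(D*t) = 2 * sqrt(3.3069e-07) = 0.00115011 m = 1.1501 mm


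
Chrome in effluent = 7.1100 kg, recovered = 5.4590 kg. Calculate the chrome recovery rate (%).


Formula: Recovery = recovered / input * 100
Substituting: Recovery = 5.4590 / 7.1100 * 100
Result: 76.7792 %


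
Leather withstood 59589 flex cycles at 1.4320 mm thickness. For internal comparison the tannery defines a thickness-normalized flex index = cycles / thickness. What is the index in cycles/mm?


Formula: Index = cycles / thickness
Substituting: Index = 59589 / 1.4320
Result: 41612.4302 cycles/mm


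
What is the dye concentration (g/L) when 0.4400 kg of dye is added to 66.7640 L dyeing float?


Formula: Conc = dye_mass(kg) / volume(L) * 1000
Substituting: Conc = 0.4400 / 66.7640 * 1000
Result: 6.5904 g/L


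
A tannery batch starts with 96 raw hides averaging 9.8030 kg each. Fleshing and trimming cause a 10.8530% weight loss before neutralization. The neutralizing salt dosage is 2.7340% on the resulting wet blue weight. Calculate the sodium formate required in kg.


Total_raw = N * avg_wt = 96 * 9.8030 = 941.0880 kg
Substrate = Total_raw * (1 - loss/100) = 941.0880 * (1 - 10.8530/100) = 838.9517 kg
Neutralizer = Substrate * pct / 100 = 838.9517 * 2.7340 / 100 = 22.9369 kg


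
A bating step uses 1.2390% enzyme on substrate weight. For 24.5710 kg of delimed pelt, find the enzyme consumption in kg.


Formula: Enzyme = substrate * pct / 100
Substituting: Enzyme = 24.5710 * 1.2390 / 100
Result: 0.3044 kg


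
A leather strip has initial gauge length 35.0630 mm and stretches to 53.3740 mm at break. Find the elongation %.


Formula: Elongation = (Lf - L0) / L0 * 100
Substituting: Elongation = (53.3740 - 35.0630) / 35.0630 * 100
Result: 52.2231 %


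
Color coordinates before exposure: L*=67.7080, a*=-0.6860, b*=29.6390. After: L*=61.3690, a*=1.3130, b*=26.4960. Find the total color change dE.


dL = -6.3390, da = 1.9990, db = -3.1430
dE = sqrt((-6.3390)^2 + 1.9990^2 + (-3.1430)^2) = 7.3524


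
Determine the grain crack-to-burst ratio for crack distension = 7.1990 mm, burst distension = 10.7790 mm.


Formula: Ratio = crack / burst
Substituting: Ratio = 7.1990 / 10.7790
Result: 0.6679


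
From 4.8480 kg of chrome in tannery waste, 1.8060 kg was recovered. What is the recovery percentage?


Formula: Recovery = recovered / input * 100
Substituting: Recovery = 1.8060 / 4.8480 * 100
Result: 37.2525 %


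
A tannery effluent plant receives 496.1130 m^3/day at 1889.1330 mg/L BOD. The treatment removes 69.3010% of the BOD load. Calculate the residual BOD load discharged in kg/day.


Load_in = volume * conc / 1000 = 496.1130 * 1889.1330 / 1000 = 937.2234 kg/day
Removed = Load_in * eff / 100 = 937.2234 * 69.3010 / 100 = 649.5052 kg/day
Load_out = Load_in - Removed = 937.2234 - 649.5052 = 287.7182 kg/day


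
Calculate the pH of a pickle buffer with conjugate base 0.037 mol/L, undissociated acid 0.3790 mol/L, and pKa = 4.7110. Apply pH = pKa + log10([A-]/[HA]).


ratio = [A-] / [HA] = 0.037 / 0.3790 = 0.0976253
log10(ratio) = -1.0104
pH = pKa + log10(ratio) = 4.7110 - 1.0104 = 3.7006


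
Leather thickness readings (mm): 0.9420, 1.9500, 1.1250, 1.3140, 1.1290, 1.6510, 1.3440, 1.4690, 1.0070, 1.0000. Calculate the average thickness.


Formula: Average = sum / n
Substituting: Average = 12.9310 / 10
Result: 1.2931 mm


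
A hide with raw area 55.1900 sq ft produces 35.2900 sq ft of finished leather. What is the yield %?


Formula: Yield = finished / raw * 100
Substituting: Yield = 35.2900 / 55.1900 * 100
Result: 63.9427 %


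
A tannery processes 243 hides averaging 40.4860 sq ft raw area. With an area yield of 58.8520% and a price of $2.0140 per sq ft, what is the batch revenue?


Raw_total = N * avg_area = 243 * 40.4860 = 9838.0980 sq ft
Finished = Raw_total * yield / 100 = 9838.0980 * 58.8520 / 100 = 5789.9174 sq ft
Value = Finished * price = 5789.9174 * 2.0140 = 11660.8937 $


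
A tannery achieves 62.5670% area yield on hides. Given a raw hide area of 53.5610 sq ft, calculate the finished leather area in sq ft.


Formula: finished = raw * yield / 100
Substituting: finished = 53.5610 * 62.5670 / 100
Result: 33.5115 sq ft


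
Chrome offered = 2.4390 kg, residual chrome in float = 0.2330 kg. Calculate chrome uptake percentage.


Formula: Uptake = (offered - residual) / offered * 100
Substituting: Uptake = (2.4390 - 0.2330) / 2.4390 * 100
Result: 90.4469 %


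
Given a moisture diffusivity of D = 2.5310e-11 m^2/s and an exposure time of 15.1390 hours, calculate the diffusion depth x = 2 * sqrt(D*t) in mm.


t = 15.1390 hr * 3600 = 54500.4000 s
D * t = 2.5310e-11 * 54500.4000 = 1.3794e-06
x = 2 * sqrt(D*t) = 2 * sqrt(1.3794e-06) = 0.00234896 m = 2.3490 mm


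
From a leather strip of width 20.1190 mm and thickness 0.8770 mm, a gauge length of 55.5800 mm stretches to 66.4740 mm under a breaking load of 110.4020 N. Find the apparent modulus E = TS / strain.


TS = F / (w * t) = 110.4020 / (20.1190 * 0.8770) = 6.2571 N/mm^2
strain = (Lf - L0) / L0 = (66.4740 - 55.5800) / 55.5800 = 0.1960
E = TS / strain = 6.2571 / 0.1960 = 31.9229 N/mm^2


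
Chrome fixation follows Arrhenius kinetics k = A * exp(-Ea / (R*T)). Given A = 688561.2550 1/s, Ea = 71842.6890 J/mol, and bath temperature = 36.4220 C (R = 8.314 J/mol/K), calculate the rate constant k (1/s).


T_K = T_C + 273.15 = 36.4220 + 273.15 = 309.5720 K
exponent = -Ea / (R * T_K) = -71842.6890 / (8.314 * 309.5720) = -27.9133
k = A * exp(exponent) = 688561.2550 * exp(-27.9133) = 5.1923e-07 1/s


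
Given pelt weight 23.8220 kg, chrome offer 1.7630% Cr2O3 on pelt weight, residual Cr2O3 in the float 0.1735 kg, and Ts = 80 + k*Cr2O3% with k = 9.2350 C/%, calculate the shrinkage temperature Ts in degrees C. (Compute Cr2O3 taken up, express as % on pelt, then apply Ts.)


Offered = pelt * offer_pct / 100 = 23.8220 * 1.7630 / 100 = 0.4200 kg
Uptake = offered - residual = 0.4200 - 0.1735 = 0.2465 kg
Cr2O3% on pelt = uptake / pelt * 100 = 0.2465 / 23.8220 * 100 = 1.0347 %
Ts = 80 + k * Cr2O3% = 80 + 9.2350 * 1.0347 = 89.5553 C


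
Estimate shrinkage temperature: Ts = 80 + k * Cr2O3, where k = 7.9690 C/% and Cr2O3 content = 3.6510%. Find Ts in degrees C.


Formula: Ts = 80 + k * Cr2O3
Substituting: Ts = 80 + 7.9690 * 3.6510
Result: 109.0948 C


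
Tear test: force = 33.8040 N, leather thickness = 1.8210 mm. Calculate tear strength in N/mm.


Formula: Tear strength = force / thickness
Substituting: Tear strength = 33.8040 / 1.8210
Result: 18.5634 N/mm


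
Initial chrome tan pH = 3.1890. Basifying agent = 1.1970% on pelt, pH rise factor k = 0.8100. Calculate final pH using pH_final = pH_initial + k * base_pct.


Formula: pH_final = pH_initial + k * base_pct
Substituting: pH_final = 3.1890 + 0.8100 * 1.1970
Result: 4.1586


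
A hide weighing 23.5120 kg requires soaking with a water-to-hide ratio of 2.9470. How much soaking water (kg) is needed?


Formula: Water = hide_weight * ratio
Substituting: Water = 23.5120 * 2.9470
Result: 69.2899 kg


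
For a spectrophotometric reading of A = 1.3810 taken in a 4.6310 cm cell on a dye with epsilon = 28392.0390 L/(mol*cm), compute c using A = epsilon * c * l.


Formula: c = A / (epsilon * l)
Substituting: c = 1.3810 / (28392.0390 * 4.6310)
Result: 1.0503e-05 mol/L


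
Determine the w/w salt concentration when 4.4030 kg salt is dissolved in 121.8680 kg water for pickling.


Formula: Conc = salt / (water + salt) * 100
Substituting: Conc = 4.4030 / (121.8680 + 4.4030) * 100
Result: 3.4869 %


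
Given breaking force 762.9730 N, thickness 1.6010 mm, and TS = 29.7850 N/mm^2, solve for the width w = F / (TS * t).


Formula: w = F / (TS * t)
Substituting: w = 762.9730 / (29.7850 * 1.6010)
Result: 16.0000 mm


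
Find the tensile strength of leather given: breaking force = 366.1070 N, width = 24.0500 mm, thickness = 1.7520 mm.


Formula: TS = force / (width * thickness)
Substituting: TS = 366.1070 / (24.0500 * 1.7520)
Result: 8.6888 N/mm^2


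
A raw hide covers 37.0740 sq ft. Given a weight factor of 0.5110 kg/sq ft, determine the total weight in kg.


Formula: Weight = area * weight_per_sqft
Substituting: Weight = 37.0740 * 0.5110
Result: 18.9448 kg


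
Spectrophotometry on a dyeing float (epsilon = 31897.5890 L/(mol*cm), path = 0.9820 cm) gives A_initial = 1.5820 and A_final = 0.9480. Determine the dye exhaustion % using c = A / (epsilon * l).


c_initial = A_i / (epsilon * l) = 1.5820 / (31897.5890 * 0.9820) = 5.0505e-05 mol/L
c_final = A_f / (epsilon * l) = 0.9480 / (31897.5890 * 0.9820) = 3.0265e-05 mol/L
Exhaustion = (c_initial - c_final) / c_initial * 100 = (5.0505e-05 - 3.0265e-05) / 5.0505e-05 * 100 = 40.0759 %


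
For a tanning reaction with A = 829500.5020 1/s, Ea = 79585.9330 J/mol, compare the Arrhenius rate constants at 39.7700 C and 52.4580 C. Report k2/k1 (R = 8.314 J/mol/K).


T1 = 39.7700 + 273.15 = 312.9200 K; T2 = 52.4580 + 273.15 = 325.6080 K
k1 = A * exp(-Ea/(R*T1)) = 829500.5020 * exp(-79585.9330/(8.314*312.9200)) = 4.2987e-08 1/s
k2 = A * exp(-Ea/(R*T2)) = 829500.5020 * exp(-79585.9330/(8.314*325.6080)) = 1.4159e-07 1/s
k2/k1 = 1.4159e-07 / 4.2987e-08 = 3.2938


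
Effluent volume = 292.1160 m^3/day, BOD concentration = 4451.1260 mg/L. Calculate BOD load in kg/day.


Formula: BOD_load = volume * conc / 1000
Substituting: BOD_load = 292.1160 * 4451.1260 / 1000
Result: 1300.2451 kg/day


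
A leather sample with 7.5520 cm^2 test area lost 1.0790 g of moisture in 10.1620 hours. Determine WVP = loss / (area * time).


Formula: WVP = loss / (area * time)
Substituting: WVP = 1.0790 / (7.5520 * 10.1620)
Result: 0.0140598 g/(cm^2*hr)


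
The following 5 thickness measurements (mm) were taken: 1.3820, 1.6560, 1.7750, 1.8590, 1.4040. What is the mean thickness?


Formula: Average = sum / n
Substituting: Average = 8.0760 / 5
Result: 1.6152 mm


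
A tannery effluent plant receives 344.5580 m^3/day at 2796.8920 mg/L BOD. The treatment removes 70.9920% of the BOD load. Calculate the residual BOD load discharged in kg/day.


Load_in = volume * conc / 1000 = 344.5580 * 2796.8920 / 1000 = 963.6915 kg/day
Removed = Load_in * eff / 100 = 963.6915 * 70.9920 / 100 = 684.1439 kg/day
Load_out = Load_in - Removed = 963.6915 - 684.1439 = 279.5476 kg/day


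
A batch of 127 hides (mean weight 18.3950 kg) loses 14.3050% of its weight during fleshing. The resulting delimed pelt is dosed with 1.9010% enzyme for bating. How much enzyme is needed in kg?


Total_raw = N * avg_wt = 127 * 18.3950 = 2336.1650 kg
Substrate = Total_raw * (1 - loss/100) = 2336.1650 * (1 - 14.3050/100) = 2001.9766 kg
Enzyme = Substrate * pct / 100 = 2001.9766 * 1.9010 / 100 = 38.0576 kg


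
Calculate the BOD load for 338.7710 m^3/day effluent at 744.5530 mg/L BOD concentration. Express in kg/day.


Formula: BOD_load = volume * conc / 1000
Substituting: BOD_load = 338.7710 * 744.5530 / 1000
Result: 252.2330 kg/day


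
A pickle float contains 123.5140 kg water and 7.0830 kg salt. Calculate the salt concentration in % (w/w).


Formula: Conc = salt / (water + salt) * 100
Substituting: Conc = 7.0830 / (123.5140 + 7.0830) * 100
Result: 5.4236 %


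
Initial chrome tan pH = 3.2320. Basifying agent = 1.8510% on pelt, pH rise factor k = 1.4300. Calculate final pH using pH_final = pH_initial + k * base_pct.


Formula: pH_final = pH_initial + k * base_pct
Substituting: pH_final = 3.2320 + 1.4300 * 1.8510
Result: 5.8789


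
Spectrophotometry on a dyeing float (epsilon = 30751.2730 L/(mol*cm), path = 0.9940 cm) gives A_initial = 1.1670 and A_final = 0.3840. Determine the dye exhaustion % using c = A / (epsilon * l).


c_initial = A_i / (epsilon * l) = 1.1670 / (30751.2730 * 0.9940) = 3.8179e-05 mol/L
c_final = A_f / (epsilon * l) = 0.3840 / (30751.2730 * 0.9940) = 1.2563e-05 mol/L
Exhaustion = (c_initial - c_final) / c_initial * 100 = (3.8179e-05 - 1.2563e-05) / 3.8179e-05 * 100 = 67.0951 %


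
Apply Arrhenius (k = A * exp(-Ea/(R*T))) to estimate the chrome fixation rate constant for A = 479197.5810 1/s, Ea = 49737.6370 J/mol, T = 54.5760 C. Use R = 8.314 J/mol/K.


T_K = T_C + 273.15 = 54.5760 + 273.15 = 327.7260 K
exponent = -Ea / (R * T_K) = -49737.6370 / (8.314 * 327.7260) = -18.2543
k = A * exp(exponent) = 479197.5810 * exp(-18.2543) = 0.00565966 1/s


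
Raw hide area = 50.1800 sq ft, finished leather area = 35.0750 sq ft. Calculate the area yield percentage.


Formula: Yield = finished / raw * 100
Substituting: Yield = 35.0750 / 50.1800 * 100
Result: 69.8984 %


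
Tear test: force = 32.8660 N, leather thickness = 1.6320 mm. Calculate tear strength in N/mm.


Formula: Tear strength = force / thickness
Substituting: Tear strength = 32.8660 / 1.6320
Result: 20.1385 N/mm


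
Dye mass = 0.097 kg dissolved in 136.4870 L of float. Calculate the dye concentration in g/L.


Formula: Conc = dye_mass(kg) / volume(L) * 1000
Substituting: Conc = 0.097 / 136.4870 * 1000
Result: 0.7107 g/L


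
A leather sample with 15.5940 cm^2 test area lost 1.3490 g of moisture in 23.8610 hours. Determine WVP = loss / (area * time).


Formula: WVP = loss / (area * time)
Substituting: WVP = 1.3490 / (15.5940 * 23.8610)
Result: 0.00362548 g/(cm^2*hr)


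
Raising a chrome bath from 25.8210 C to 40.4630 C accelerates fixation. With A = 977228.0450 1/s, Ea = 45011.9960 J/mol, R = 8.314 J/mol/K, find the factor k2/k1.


T1 = 25.8210 + 273.15 = 298.9710 K; T2 = 40.4630 + 273.15 = 313.6130 K
k1 = A * exp(-Ea/(R*T1)) = 977228.0450 * exp(-45011.9960/(8.314*298.9710)) = 0.0133491 1/s
k2 = A * exp(-Ea/(R*T2)) = 977228.0450 * exp(-45011.9960/(8.314*313.6130)) = 0.0310909 1/s
k2/k1 = 0.0310909 / 0.0133491 = 2.3291


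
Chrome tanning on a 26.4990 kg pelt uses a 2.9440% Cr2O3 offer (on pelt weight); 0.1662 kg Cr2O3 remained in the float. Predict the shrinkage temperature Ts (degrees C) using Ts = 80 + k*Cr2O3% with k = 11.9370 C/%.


Offered = pelt * offer_pct / 100 = 26.4990 * 2.9440 / 100 = 0.7801 kg
Uptake = offered - residual = 0.7801 - 0.1662 = 0.6139 kg
Cr2O3% on pelt = uptake / pelt * 100 = 0.6139 / 26.4990 * 100 = 2.3168 %
Ts = 80 + k * Cr2O3% = 80 + 11.9370 * 2.3168 = 107.6557 C


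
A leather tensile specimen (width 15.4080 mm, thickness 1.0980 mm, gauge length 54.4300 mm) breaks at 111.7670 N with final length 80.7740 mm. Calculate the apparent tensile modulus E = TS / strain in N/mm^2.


TS = F / (w * t) = 111.7670 / (15.4080 * 1.0980) = 6.6064 N/mm^2
strain = (Lf - L0) / L0 = (80.7740 - 54.4300) / 54.4300 = 0.4840
E = TS / strain = 6.6064 / 0.4840 = 13.6497 N/mm^2


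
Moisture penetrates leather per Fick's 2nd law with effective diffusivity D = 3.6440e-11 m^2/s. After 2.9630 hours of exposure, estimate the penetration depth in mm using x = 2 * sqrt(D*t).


t = 2.9630 hr * 3600 = 10666.8000 s
D * t = 3.6440e-11 * 10666.8000 = 3.8870e-07
x = 2 * sqrt(D*t) = 2 * sqrt(3.8870e-07) = 0.00124691 m = 1.2469 mm


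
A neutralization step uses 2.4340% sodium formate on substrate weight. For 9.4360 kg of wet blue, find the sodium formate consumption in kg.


Formula: Neutralizer = substrate * pct / 100
Substituting: Neutralizer = 9.4360 * 2.4340 / 100
Result: 0.2297 kg


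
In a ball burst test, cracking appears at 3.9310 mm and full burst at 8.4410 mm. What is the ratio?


Formula: Ratio = crack / burst
Substituting: Ratio = 3.9310 / 8.4410
Result: 0.4657


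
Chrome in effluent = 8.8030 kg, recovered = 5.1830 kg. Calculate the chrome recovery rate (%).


Formula: Recovery = recovered / input * 100
Substituting: Recovery = 5.1830 / 8.8030 * 100
Result: 58.8777 %


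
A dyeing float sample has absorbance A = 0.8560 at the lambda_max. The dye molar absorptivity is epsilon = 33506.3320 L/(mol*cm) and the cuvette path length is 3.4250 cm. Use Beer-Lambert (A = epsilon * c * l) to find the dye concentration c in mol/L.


Formula: c = A / (epsilon * l)
Substituting: c = 0.8560 / (33506.3320 * 3.4250)
Result: 7.4591e-06 mol/L


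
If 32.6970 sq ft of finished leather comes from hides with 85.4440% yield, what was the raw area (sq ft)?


Formula: raw = finished * 100 / yield
Substituting: raw = 32.6970 * 100 / 85.4440
Result: 38.2672 sq ft


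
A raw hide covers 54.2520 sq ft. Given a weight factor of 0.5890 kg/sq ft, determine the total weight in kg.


Formula: Weight = area * weight_per_sqft
Substituting: Weight = 54.2520 * 0.5890
Result: 31.9544 kg


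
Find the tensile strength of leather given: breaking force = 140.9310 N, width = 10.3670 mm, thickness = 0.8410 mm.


Formula: TS = force / (width * thickness)
Substituting: TS = 140.9310 / (10.3670 * 0.8410)
Result: 16.1643 N/mm^2


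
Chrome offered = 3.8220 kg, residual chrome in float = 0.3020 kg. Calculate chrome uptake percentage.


Formula: Uptake = (offered - residual) / offered * 100
Substituting: Uptake = (3.8220 - 0.3020) / 3.8220 * 100
Result: 92.0984 %


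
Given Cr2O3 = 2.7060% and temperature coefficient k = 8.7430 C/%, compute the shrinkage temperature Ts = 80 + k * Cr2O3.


Formula: Ts = 80 + k * Cr2O3
Substituting: Ts = 80 + 8.7430 * 2.7060
Result: 103.6586 C


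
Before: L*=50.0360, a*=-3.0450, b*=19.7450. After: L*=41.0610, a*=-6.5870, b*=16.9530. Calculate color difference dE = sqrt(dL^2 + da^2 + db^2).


dL = -8.9750, da = -3.5420, db = -2.7920
dE = sqrt((-8.9750)^2 + (-3.5420)^2 + (-2.7920)^2) = 10.0445


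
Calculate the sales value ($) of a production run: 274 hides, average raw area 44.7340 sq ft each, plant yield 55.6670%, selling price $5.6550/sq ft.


Raw_total = N * avg_area = 274 * 44.7340 = 12257.1160 sq ft
Finished = Raw_total * yield / 100 = 12257.1160 * 55.6670 / 100 = 6823.1688 sq ft
Value = Finished * price = 6823.1688 * 5.6550 = 38585.0194 $


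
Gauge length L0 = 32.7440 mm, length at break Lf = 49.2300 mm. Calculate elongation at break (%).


Formula: Elongation = (Lf - L0) / L0 * 100
Substituting: Elongation = (49.2300 - 32.7440) / 32.7440 * 100
Result: 50.3482 %


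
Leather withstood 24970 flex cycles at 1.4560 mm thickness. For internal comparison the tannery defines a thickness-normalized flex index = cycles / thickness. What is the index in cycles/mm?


Formula: Index = cycles / thickness
Substituting: Index = 24970 / 1.4560
Result: 17149.7253 cycles/mm


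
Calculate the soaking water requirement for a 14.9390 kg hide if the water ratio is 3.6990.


Formula: Water = hide_weight * ratio
Substituting: Water = 14.9390 * 3.6990
Result: 55.2594 kg


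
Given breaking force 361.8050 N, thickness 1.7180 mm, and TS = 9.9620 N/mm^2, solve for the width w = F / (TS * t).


Formula: w = F / (TS * t)
Substituting: w = 361.8050 / (9.9620 * 1.7180)
Result: 21.1400 mm


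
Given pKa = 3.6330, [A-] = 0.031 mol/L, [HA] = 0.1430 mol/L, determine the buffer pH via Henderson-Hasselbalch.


ratio = [A-] / [HA] = 0.031 / 0.1430 = 0.2168
log10(ratio) = -0.6640
pH = pKa + log10(ratio) = 3.6330 - 0.6640 = 2.9690


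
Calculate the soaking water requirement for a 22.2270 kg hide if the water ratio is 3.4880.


Formula: Water = hide_weight * ratio
Substituting: Water = 22.2270 * 3.4880
Result: 77.5278 kg


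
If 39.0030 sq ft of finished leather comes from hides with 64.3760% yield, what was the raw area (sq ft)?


Formula: raw = finished * 100 / yield
Substituting: raw = 39.0030 * 100 / 64.3760
Result: 60.5862 sq ft


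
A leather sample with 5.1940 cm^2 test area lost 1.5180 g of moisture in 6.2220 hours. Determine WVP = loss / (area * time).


Formula: WVP = loss / (area * time)
Substituting: WVP = 1.5180 / (5.1940 * 6.2220)
Result: 0.0469721 g/(cm^2*hr)


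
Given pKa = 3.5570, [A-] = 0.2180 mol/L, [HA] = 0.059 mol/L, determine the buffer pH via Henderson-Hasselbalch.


ratio = [A-] / [HA] = 0.2180 / 0.059 = 3.6949
log10(ratio) = 0.5676
pH = pKa + log10(ratio) = 3.5570 + 0.5676 = 4.1246


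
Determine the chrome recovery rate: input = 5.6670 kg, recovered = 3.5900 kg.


Formula: Recovery = recovered / input * 100
Substituting: Recovery = 3.5900 / 5.6670 * 100
Result: 63.3492 %


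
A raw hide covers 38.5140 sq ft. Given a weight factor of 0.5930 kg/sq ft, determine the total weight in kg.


Formula: Weight = area * weight_per_sqft
Substituting: Weight = 38.5140 * 0.5930
Result: 22.8388 kg


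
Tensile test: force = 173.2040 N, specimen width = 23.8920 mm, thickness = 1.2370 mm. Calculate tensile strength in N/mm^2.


Formula: TS = force / (width * thickness)
Substituting: TS = 173.2040 / (23.8920 * 1.2370)
Result: 5.8605 N/mm^2


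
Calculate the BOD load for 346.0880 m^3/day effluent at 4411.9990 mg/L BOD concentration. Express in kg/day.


Formula: BOD_load = volume * conc / 1000
Substituting: BOD_load = 346.0880 * 4411.9990 / 1000
Result: 1526.9399 kg/day


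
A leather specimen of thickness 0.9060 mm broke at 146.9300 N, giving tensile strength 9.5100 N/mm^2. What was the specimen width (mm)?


Formula: w = F / (TS * t)
Substituting: w = 146.9300 / (9.5100 * 0.9060)
Result: 17.0530 mm


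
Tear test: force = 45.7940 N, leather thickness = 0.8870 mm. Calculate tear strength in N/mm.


Formula: Tear strength = force / thickness
Substituting: Tear strength = 45.7940 / 0.8870
Result: 51.6280 N/mm


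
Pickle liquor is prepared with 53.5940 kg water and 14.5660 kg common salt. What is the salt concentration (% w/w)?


Formula: Conc = salt / (water + salt) * 100
Substituting: Conc = 14.5660 / (53.5940 + 14.5660) * 100
Result: 21.3703 %


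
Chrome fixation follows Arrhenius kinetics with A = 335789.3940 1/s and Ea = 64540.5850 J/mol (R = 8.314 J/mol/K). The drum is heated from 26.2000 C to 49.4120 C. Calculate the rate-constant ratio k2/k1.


T1 = 26.2000 + 273.15 = 299.3500 K; T2 = 49.4120 + 273.15 = 322.5620 K
k1 = A * exp(-Ea/(R*T1)) = 335789.3940 * exp(-64540.5850/(8.314*299.3500)) = 1.8355e-06 1/s
k2 = A * exp(-Ea/(R*T2)) = 335789.3940 * exp(-64540.5850/(8.314*322.5620)) = 1.1863e-05 1/s
k2/k1 = 1.1863e-05 / 1.8355e-06 = 6.4633


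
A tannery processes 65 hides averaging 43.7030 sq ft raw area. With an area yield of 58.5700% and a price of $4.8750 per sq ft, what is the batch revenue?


Raw_total = N * avg_area = 65 * 43.7030 = 2840.6950 sq ft
Finished = Raw_total * yield / 100 = 2840.6950 * 58.5700 / 100 = 1663.7951 sq ft
Value = Finished * price = 1663.7951 * 4.8750 = 8111.0009 $


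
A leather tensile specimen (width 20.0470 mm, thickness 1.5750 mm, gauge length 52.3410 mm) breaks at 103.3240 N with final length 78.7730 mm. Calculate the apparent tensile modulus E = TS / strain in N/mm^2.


TS = F / (w * t) = 103.3240 / (20.0470 * 1.5750) = 3.2724 N/mm^2
strain = (Lf - L0) / L0 = (78.7730 - 52.3410) / 52.3410 = 0.5050
E = TS / strain = 3.2724 / 0.5050 = 6.4801 N/mm^2


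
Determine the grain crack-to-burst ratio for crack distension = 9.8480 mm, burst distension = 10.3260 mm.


Formula: Ratio = crack / burst
Substituting: Ratio = 9.8480 / 10.3260
Result: 0.9537


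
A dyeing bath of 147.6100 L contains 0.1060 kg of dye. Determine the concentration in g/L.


Formula: Conc = dye_mass(kg) / volume(L) * 1000
Substituting: Conc = 0.1060 / 147.6100 * 1000
Result: 0.7181 g/L


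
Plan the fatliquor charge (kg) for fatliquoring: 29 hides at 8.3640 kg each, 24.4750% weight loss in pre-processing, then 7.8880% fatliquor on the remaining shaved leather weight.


Total_raw = N * avg_wt = 29 * 8.3640 = 242.5560 kg
Substrate = Total_raw * (1 - loss/100) = 242.5560 * (1 - 24.4750/100) = 183.1904 kg
Fat = Substrate * pct / 100 = 183.1904 * 7.8880 / 100 = 14.4501 kg


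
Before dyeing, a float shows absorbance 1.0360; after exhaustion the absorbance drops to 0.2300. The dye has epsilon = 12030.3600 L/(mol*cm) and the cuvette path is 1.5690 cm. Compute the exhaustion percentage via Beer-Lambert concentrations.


c_initial = A_i / (epsilon * l) = 1.0360 / (12030.3600 * 1.5690) = 5.4886e-05 mol/L
c_final = A_f / (epsilon * l) = 0.2300 / (12030.3600 * 1.5690) = 1.2185e-05 mol/L
Exhaustion = (c_initial - c_final) / c_initial * 100 = (5.4886e-05 - 1.2185e-05) / 5.4886e-05 * 100 = 77.7992 %


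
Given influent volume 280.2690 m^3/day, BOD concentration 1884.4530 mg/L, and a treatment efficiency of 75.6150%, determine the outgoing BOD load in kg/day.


Load_in = volume * conc / 1000 = 280.2690 * 1884.4530 / 1000 = 528.1538 kg/day
Removed = Load_in * eff / 100 = 528.1538 * 75.6150 / 100 = 399.3635 kg/day
Load_out = Load_in - Removed = 528.1538 - 399.3635 = 128.7903 kg/day


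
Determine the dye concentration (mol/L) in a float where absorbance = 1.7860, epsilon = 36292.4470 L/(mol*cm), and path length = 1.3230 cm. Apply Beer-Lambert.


Formula: c = A / (epsilon * l)
Substituting: c = 1.7860 / (36292.4470 * 1.3230)
Result: 3.7197e-05 mol/L


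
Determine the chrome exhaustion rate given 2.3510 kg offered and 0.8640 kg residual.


Formula: Uptake = (offered - residual) / offered * 100
Substituting: Uptake = (2.3510 - 0.8640) / 2.3510 * 100
Result: 63.2497 %


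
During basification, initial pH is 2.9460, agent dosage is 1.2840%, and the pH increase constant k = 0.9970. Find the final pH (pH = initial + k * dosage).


Formula: pH_final = pH_initial + k * base_pct
Substituting: pH_final = 2.9460 + 0.9970 * 1.2840
Result: 4.2261


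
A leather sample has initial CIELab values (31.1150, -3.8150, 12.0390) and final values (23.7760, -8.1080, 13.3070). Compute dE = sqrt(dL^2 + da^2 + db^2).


dL = -7.3390, da = -4.2930, db = 1.2680
dE = sqrt((-7.3390)^2 + (-4.2930)^2 + 1.2680^2) = 8.5964


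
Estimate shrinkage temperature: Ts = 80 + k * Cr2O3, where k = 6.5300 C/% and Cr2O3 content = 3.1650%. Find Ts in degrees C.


Formula: Ts = 80 + k * Cr2O3
Substituting: Ts = 80 + 6.5300 * 3.1650
Result: 100.6675 C
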